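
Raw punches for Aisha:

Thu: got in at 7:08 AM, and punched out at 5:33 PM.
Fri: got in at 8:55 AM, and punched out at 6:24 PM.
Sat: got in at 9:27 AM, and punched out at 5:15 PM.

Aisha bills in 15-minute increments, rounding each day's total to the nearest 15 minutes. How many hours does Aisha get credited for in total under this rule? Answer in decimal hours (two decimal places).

Thu: 7:08 AM–5:33 PM = 10 h 25 min → rounds to 10 h 30 min
Fri: 8:55 AM–6:24 PM = 9 h 29 min → rounds to 9 h 30 min
Sat: 9:27 AM–5:15 PM = 7 h 48 min → rounds to 7 h 45 min
Total credited: 27 h 45 min.

27.75 hours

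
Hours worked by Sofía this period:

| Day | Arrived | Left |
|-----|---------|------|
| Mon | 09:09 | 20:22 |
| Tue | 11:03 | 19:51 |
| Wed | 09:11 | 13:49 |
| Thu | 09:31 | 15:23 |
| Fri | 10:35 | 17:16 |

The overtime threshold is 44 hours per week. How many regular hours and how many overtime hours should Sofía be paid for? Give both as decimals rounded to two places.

Regular 37.20 hours, overtime 0.00 hours

Mon: 09:09–20:22 = 11 h 13 min
Tue: 11:03–19:51 = 8 h 48 min
Wed: 09:11–13:49 = 4 h 38 min
Thu: 09:31–15:23 = 5 h 52 min
Fri: 10:35–17:16 = 6 h 41 min
Total worked: 37 h 12 min = 37.20 h.
Threshold 44 h → overtime 0 h 0 min, regular 37 h 12 min.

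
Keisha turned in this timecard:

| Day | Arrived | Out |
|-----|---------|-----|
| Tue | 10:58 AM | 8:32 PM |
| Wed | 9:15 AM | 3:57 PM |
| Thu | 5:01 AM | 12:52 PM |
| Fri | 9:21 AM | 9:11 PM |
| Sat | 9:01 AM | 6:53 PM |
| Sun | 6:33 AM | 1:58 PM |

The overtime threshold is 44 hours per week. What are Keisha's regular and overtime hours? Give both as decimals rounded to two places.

Tue: 10:58 AM–8:32 PM = 9 h 34 min
Wed: 9:15 AM–3:57 PM = 6 h 42 min
Thu: 5:01 AM–12:52 PM = 7 h 51 min
Fri: 9:21 AM–9:11 PM = 11 h 50 min
Sat: 9:01 AM–6:53 PM = 9 h 52 min
Sun: 6:33 AM–1:58 PM = 7 h 25 min
Total worked: 53 h 14 min = 53.23 h.
Threshold 44 h → overtime 9 h 14 min, regular 44 h 0 min.

Regular 44.00 hours, overtime 9.23 hours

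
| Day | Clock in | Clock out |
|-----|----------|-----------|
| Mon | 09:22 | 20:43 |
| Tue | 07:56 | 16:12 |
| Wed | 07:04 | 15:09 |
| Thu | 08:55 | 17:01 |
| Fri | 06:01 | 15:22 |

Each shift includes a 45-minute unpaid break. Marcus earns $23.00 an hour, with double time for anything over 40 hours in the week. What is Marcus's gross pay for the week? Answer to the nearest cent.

$984.40

Mon: 09:22–20:43 = 11 h 21 min; less 45 min break → 10 h 36 min
Tue: 07:56–16:12 = 8 h 16 min; less 45 min break → 7 h 31 min
Wed: 07:04–15:09 = 8 h 5 min; less 45 min break → 7 h 20 min
Thu: 08:55–17:01 = 8 h 6 min; less 45 min break → 7 h 21 min
Fri: 06:01–15:22 = 9 h 21 min; less 45 min break → 8 h 36 min
Total worked: 41 h 24 min = 2484 min.
Regular 40 h 0 min = 2400 min at $23.00/h; overtime 1 h 24 min = 84 min at $46.00/h.
Pay = (2400 × $23.00 + 84 × $46.00) ÷ 60 = $984.40.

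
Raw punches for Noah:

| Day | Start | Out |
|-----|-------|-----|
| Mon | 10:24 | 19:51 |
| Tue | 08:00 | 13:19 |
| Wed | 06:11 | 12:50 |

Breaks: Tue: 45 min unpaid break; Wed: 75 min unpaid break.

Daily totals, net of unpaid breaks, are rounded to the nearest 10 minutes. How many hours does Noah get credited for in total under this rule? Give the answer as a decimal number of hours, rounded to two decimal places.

Mon: 10:24–19:51 = 9 h 27 min → rounds to 9 h 30 min
Tue: 08:00–13:19 = 5 h 19 min − 45 min = 4 h 34 min → rounds to 4 h 30 min
Wed: 06:11–12:50 = 6 h 39 min − 75 min = 5 h 24 min → rounds to 5 h 20 min
Total credited: 19 h 20 min.

19.33 hours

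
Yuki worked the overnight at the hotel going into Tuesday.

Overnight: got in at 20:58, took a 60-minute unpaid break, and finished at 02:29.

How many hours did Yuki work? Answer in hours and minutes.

Overnight: 20:58 → midnight = 3 h 2 min; midnight → 02:29 = 2 h 29 min; span 5 h 31 min; less 60 min break → 4 h 31 min

4 h 31 min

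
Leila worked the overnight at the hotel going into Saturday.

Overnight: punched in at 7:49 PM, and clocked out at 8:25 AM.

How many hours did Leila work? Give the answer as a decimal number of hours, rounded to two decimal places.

Overnight: 7:49 PM → midnight = 4 h 11 min; midnight → 8:25 AM = 8 h 25 min; span 12 h 36 min

12.60 hours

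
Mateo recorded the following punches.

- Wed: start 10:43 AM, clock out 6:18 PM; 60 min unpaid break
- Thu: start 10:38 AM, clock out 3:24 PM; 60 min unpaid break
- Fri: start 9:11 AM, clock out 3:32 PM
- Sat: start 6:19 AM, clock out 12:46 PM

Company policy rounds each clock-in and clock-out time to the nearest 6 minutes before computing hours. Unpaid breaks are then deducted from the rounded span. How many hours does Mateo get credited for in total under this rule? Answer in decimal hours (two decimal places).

23.20 hours

Wed: in 10:43 AM→10:42 AM, out 6:18 PM→6:18 PM; 7 h 36 min − 60 min = 6 h 36 min
Thu: in 10:38 AM→10:36 AM, out 3:24 PM→3:24 PM; 4 h 48 min − 60 min = 3 h 48 min
Fri: in 9:11 AM→9:12 AM, out 3:32 PM→3:30 PM; 6 h 18 min
Sat: in 6:19 AM→6:18 AM, out 12:46 PM→12:48 PM; 6 h 30 min
Total credited: 23 h 12 min.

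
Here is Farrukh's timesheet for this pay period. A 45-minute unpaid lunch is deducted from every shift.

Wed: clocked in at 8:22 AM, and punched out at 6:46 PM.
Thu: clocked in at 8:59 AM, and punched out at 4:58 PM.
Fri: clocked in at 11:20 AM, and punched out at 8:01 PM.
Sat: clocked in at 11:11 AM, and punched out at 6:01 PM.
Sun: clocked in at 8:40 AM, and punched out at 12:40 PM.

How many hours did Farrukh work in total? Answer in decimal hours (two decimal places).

34.15 hours

Wed: 8:22 AM–6:46 PM = 10 h 24 min; less 45 min break → 9 h 39 min
Thu: 8:59 AM–4:58 PM = 7 h 59 min; less 45 min break → 7 h 14 min
Fri: 11:20 AM–8:01 PM = 8 h 41 min; less 45 min break → 7 h 56 min
Sat: 11:11 AM–6:01 PM = 6 h 50 min; less 45 min break → 6 h 5 min
Sun: 8:40 AM–12:40 PM = 4 h 0 min; less 45 min break → 3 h 15 min
Total: 9 h 39 min + 7 h 14 min + 7 h 56 min + 6 h 5 min + 3 h 15 min = 34 h 9 min.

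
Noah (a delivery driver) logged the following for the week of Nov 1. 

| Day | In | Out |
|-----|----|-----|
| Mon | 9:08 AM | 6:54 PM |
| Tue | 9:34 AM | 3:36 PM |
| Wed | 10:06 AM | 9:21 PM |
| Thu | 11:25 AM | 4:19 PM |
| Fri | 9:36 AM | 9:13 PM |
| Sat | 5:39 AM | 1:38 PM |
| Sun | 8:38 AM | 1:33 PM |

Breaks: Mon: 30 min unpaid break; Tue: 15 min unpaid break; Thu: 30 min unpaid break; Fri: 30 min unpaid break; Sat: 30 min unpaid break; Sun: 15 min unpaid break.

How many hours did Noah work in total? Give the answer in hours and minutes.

Mon: 9:08 AM–6:54 PM = 9 h 46 min; less 30 min break → 9 h 16 min
Tue: 9:34 AM–3:36 PM = 6 h 2 min; less 15 min break → 5 h 47 min
Wed: 10:06 AM–9:21 PM = 11 h 15 min
Thu: 11:25 AM–4:19 PM = 4 h 54 min; less 30 min break → 4 h 24 min
Fri: 9:36 AM–9:13 PM = 11 h 37 min; less 30 min break → 11 h 7 min
Sat: 5:39 AM–1:38 PM = 7 h 59 min; less 30 min break → 7 h 29 min
Sun: 8:38 AM–1:33 PM = 4 h 55 min; less 15 min break → 4 h 40 min
Total: 9 h 16 min + 5 h 47 min + 11 h 15 min + 4 h 24 min + 11 h 7 min + 7 h 29 min + 4 h 40 min = 53 h 58 min.

53 h 58 min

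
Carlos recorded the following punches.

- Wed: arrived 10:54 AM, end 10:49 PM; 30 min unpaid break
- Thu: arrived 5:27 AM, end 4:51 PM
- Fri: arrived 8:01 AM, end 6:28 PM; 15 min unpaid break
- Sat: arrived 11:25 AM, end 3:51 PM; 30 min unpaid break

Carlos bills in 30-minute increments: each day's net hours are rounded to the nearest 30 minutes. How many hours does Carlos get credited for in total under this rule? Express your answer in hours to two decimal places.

37.00 hours

Wed: 10:54 AM–10:49 PM = 11 h 55 min − 30 min = 11 h 25 min → rounds to 11 h 30 min
Thu: 5:27 AM–4:51 PM = 11 h 24 min → rounds to 11 h 30 min
Fri: 8:01 AM–6:28 PM = 10 h 27 min − 15 min = 10 h 12 min → rounds to 10 h 0 min
Sat: 11:25 AM–3:51 PM = 4 h 26 min − 30 min = 3 h 56 min → rounds to 4 h 0 min
Total credited: 37 h 0 min.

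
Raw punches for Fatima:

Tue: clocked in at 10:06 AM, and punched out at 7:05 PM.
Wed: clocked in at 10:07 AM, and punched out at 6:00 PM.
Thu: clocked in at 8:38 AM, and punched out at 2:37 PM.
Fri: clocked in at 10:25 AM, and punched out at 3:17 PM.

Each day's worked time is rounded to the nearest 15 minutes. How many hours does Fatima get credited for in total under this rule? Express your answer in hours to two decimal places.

27.75 hours

Tue: 10:06 AM–7:05 PM = 8 h 59 min → rounds to 9 h 0 min
Wed: 10:07 AM–6:00 PM = 7 h 53 min → rounds to 8 h 0 min
Thu: 8:38 AM–2:37 PM = 5 h 59 min → rounds to 6 h 0 min
Fri: 10:25 AM–3:17 PM = 4 h 52 min → rounds to 4 h 45 min
Total credited: 27 h 45 min.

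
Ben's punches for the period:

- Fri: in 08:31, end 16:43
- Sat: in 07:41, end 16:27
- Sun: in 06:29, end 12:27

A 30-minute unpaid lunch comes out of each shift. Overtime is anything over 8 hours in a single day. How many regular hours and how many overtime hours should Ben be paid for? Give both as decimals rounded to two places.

Regular 21.17 hours, overtime 0.27 hours

Fri: 08:31–16:43 = 8 h 12 min; less 30 min break → 7 h 42 min
Sat: 07:41–16:27 = 8 h 46 min; less 30 min break → 8 h 16 min
Sun: 06:29–12:27 = 5 h 58 min; less 30 min break → 5 h 28 min
Fri reg 7 h 42 min / OT 0 h 0 min; Sat reg 8 h 0 min / OT 0 h 16 min; Sun reg 5 h 28 min / OT 0 h 0 min.
Totals: regular 21 h 10 min, overtime 0 h 16 min.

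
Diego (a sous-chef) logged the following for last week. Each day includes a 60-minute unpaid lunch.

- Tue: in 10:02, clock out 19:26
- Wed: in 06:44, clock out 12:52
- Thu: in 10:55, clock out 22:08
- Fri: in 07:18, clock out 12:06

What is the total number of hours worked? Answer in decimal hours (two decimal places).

27.55 hours

Tue: 10:02–19:26 = 9 h 24 min; less 60 min break → 8 h 24 min
Wed: 06:44–12:52 = 6 h 8 min; less 60 min break → 5 h 8 min
Thu: 10:55–22:08 = 11 h 13 min; less 60 min break → 10 h 13 min
Fri: 07:18–12:06 = 4 h 48 min; less 60 min break → 3 h 48 min
Total: 8 h 24 min + 5 h 8 min + 10 h 13 min + 3 h 48 min = 27 h 33 min.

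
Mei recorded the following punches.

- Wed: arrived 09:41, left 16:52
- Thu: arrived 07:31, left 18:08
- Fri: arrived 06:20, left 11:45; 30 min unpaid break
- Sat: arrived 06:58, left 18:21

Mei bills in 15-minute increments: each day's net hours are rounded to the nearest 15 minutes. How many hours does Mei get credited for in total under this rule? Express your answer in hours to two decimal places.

Wed: 09:41–16:52 = 7 h 11 min → rounds to 7 h 15 min
Thu: 07:31–18:08 = 10 h 37 min → rounds to 10 h 30 min
Fri: 06:20–11:45 = 5 h 25 min − 30 min = 4 h 55 min → rounds to 5 h 0 min
Sat: 06:58–18:21 = 11 h 23 min → rounds to 11 h 30 min
Total credited: 34 h 15 min.

34.25 hours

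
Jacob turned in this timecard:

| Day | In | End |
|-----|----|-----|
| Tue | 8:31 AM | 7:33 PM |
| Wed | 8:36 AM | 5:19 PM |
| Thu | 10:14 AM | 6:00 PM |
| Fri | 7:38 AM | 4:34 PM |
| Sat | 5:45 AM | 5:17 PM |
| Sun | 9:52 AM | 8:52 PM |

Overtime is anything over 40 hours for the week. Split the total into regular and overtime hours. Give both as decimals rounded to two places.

Regular 40.00 hours, overtime 18.98 hours

Tue: 8:31 AM–7:33 PM = 11 h 2 min
Wed: 8:36 AM–5:19 PM = 8 h 43 min
Thu: 10:14 AM–6:00 PM = 7 h 46 min
Fri: 7:38 AM–4:34 PM = 8 h 56 min
Sat: 5:45 AM–5:17 PM = 11 h 32 min
Sun: 9:52 AM–8:52 PM = 11 h 0 min
Total worked: 58 h 59 min = 58.98 h.
Threshold 40 h → overtime 18 h 59 min, regular 40 h 0 min.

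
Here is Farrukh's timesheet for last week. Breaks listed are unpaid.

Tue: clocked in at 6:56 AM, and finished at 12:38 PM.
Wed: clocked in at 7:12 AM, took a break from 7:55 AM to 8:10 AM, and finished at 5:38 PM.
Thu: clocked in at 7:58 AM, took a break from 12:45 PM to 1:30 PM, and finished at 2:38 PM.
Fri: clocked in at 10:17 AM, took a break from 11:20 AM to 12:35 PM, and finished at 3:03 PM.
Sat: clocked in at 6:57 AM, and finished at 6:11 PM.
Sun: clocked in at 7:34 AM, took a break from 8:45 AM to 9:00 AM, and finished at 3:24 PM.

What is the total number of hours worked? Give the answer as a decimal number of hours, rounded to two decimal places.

Tue: 6:56 AM–12:38 PM = 5 h 42 min
Wed: 7:12 AM–5:38 PM = 10 h 26 min; less 15 min break → 10 h 11 min
Thu: 7:58 AM–2:38 PM = 6 h 40 min; less 45 min break → 5 h 55 min
Fri: 10:17 AM–3:03 PM = 4 h 46 min; less 75 min break → 3 h 31 min
Sat: 6:57 AM–6:11 PM = 11 h 14 min
Sun: 7:34 AM–3:24 PM = 7 h 50 min; less 15 min break → 7 h 35 min
Total: 5 h 42 min + 10 h 11 min + 5 h 55 min + 3 h 31 min + 11 h 14 min + 7 h 35 min = 44 h 8 min.

44.13 hours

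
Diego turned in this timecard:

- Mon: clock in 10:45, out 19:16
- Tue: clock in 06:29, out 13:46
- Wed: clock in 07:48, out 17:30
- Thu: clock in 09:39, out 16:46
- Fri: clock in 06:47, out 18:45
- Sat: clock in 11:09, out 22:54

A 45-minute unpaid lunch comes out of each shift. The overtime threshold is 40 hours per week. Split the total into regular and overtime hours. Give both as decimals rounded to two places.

Mon: 10:45–19:16 = 8 h 31 min; less 45 min break → 7 h 46 min
Tue: 06:29–13:46 = 7 h 17 min; less 45 min break → 6 h 32 min
Wed: 07:48–17:30 = 9 h 42 min; less 45 min break → 8 h 57 min
Thu: 09:39–16:46 = 7 h 7 min; less 45 min break → 6 h 22 min
Fri: 06:47–18:45 = 11 h 58 min; less 45 min break → 11 h 13 min
Sat: 11:09–22:54 = 11 h 45 min; less 45 min break → 11 h 0 min
Total worked: 51 h 50 min = 51.83 h.
Threshold 40 h → overtime 11 h 50 min, regular 40 h 0 min.

Regular 40.00 hours, overtime 11.83 hours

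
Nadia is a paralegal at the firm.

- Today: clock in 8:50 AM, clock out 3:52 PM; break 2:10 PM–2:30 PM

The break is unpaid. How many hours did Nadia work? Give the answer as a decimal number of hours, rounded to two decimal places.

Today: 8:50 AM–3:52 PM = 7 h 2 min; less 20 min break → 6 h 42 min

6.70 hours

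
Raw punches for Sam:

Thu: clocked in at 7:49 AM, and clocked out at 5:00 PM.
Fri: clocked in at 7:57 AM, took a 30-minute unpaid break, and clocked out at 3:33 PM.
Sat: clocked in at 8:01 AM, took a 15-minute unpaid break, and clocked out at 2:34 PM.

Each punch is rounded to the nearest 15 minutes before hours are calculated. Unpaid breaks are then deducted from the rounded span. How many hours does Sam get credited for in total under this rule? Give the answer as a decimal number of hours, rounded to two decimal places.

Thu: in 7:49 AM→7:45 AM, out 5:00 PM→5:00 PM; 9 h 15 min
Fri: in 7:57 AM→8:00 AM, out 3:33 PM→3:30 PM; 7 h 30 min − 30 min = 7 h 0 min
Sat: in 8:01 AM→8:00 AM, out 2:34 PM→2:30 PM; 6 h 30 min − 15 min = 6 h 15 min
Total credited: 22 h 30 min.

22.50 hours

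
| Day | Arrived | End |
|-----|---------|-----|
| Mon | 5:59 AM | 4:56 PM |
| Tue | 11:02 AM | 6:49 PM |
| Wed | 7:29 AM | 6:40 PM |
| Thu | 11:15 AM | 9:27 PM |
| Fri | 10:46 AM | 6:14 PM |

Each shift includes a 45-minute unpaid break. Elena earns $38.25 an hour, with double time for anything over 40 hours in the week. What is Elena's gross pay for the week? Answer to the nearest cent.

$1823.25

Mon: 5:59 AM–4:56 PM = 10 h 57 min; less 45 min break → 10 h 12 min
Tue: 11:02 AM–6:49 PM = 7 h 47 min; less 45 min break → 7 h 2 min
Wed: 7:29 AM–6:40 PM = 11 h 11 min; less 45 min break → 10 h 26 min
Thu: 11:15 AM–9:27 PM = 10 h 12 min; less 45 min break → 9 h 27 min
Fri: 10:46 AM–6:14 PM = 7 h 28 min; less 45 min break → 6 h 43 min
Total worked: 43 h 50 min = 2630 min.
Regular 40 h 0 min = 2400 min at $38.25/h; overtime 3 h 50 min = 230 min at $76.50/h.
Pay = (2400 × $38.25 + 230 × $76.50) ÷ 60 = $1823.25.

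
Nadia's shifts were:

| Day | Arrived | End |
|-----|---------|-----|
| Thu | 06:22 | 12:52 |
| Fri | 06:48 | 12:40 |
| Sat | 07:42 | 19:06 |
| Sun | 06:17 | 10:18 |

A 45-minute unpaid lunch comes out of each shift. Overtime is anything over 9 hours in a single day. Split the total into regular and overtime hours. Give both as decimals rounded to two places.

Thu: 06:22–12:52 = 6 h 30 min; less 45 min break → 5 h 45 min
Fri: 06:48–12:40 = 5 h 52 min; less 45 min break → 5 h 7 min
Sat: 07:42–19:06 = 11 h 24 min; less 45 min break → 10 h 39 min
Sun: 06:17–10:18 = 4 h 1 min; less 45 min break → 3 h 16 min
Thu reg 5 h 45 min / OT 0 h 0 min; Fri reg 5 h 7 min / OT 0 h 0 min; Sat reg 9 h 0 min / OT 1 h 39 min; Sun reg 3 h 16 min / OT 0 h 0 min.
Totals: regular 23 h 8 min, overtime 1 h 39 min.

Regular 23.13 hours, overtime 1.65 hours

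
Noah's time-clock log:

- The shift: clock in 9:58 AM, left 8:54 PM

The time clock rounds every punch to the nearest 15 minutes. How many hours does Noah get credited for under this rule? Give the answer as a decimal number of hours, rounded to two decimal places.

11.00 hours

The shift: in 9:58 AM→10:00 AM, out 8:54 PM→9:00 PM; 11 h 0 min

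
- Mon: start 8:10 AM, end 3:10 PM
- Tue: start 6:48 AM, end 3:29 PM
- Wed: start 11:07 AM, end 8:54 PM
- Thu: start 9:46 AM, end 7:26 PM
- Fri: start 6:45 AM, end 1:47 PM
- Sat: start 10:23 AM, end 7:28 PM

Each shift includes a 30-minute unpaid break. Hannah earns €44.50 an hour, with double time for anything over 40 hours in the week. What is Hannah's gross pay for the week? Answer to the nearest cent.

Mon: 8:10 AM–3:10 PM = 7 h 0 min; less 30 min break → 6 h 30 min
Tue: 6:48 AM–3:29 PM = 8 h 41 min; less 30 min break → 8 h 11 min
Wed: 11:07 AM–8:54 PM = 9 h 47 min; less 30 min break → 9 h 17 min
Thu: 9:46 AM–7:26 PM = 9 h 40 min; less 30 min break → 9 h 10 min
Fri: 6:45 AM–1:47 PM = 7 h 2 min; less 30 min break → 6 h 32 min
Sat: 10:23 AM–7:28 PM = 9 h 5 min; less 30 min break → 8 h 35 min
Total worked: 48 h 15 min = 2895 min.
Regular 40 h 0 min = 2400 min at €44.50/h; overtime 8 h 15 min = 495 min at €89.00/h.
Pay = (2400 × €44.50 + 495 × €89.00) ÷ 60 = €2514.25.

€2514.25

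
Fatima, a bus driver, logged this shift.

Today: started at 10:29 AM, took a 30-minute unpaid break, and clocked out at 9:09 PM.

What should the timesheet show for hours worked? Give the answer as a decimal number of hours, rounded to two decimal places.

10.17 hours

Today: 10:29 AM–9:09 PM = 10 h 40 min; less 30 min break → 10 h 10 min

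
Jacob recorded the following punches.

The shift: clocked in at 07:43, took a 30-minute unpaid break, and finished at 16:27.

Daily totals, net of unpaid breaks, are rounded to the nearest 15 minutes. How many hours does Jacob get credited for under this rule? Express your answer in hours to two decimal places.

8.25 hours

The shift: 07:43–16:27 = 8 h 44 min − 30 min = 8 h 14 min → rounds to 8 h 15 min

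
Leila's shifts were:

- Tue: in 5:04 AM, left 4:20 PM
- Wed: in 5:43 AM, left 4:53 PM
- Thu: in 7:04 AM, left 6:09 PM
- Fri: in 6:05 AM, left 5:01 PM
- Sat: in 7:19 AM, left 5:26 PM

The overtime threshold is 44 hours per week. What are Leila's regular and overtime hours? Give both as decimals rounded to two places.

Regular 44.00 hours, overtime 10.57 hours

Tue: 5:04 AM–4:20 PM = 11 h 16 min
Wed: 5:43 AM–4:53 PM = 11 h 10 min
Thu: 7:04 AM–6:09 PM = 11 h 5 min
Fri: 6:05 AM–5:01 PM = 10 h 56 min
Sat: 7:19 AM–5:26 PM = 10 h 7 min
Total worked: 54 h 34 min = 54.57 h.
Threshold 44 h → overtime 10 h 34 min, regular 44 h 0 min.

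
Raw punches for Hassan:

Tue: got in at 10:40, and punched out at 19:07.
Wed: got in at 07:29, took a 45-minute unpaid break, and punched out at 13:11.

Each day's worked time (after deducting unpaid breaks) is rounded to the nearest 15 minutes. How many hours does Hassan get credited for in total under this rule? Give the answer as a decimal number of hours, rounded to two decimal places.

Tue: 10:40–19:07 = 8 h 27 min → rounds to 8 h 30 min
Wed: 07:29–13:11 = 5 h 42 min − 45 min = 4 h 57 min → rounds to 5 h 0 min
Total credited: 13 h 30 min.

13.50 hours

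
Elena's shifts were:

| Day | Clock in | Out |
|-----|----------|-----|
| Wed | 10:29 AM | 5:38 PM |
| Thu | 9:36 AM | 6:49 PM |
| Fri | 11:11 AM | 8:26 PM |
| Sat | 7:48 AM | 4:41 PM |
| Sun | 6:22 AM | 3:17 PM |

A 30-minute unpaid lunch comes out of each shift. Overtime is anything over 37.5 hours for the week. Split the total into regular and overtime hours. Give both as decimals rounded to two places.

Wed: 10:29 AM–5:38 PM = 7 h 9 min; less 30 min break → 6 h 39 min
Thu: 9:36 AM–6:49 PM = 9 h 13 min; less 30 min break → 8 h 43 min
Fri: 11:11 AM–8:26 PM = 9 h 15 min; less 30 min break → 8 h 45 min
Sat: 7:48 AM–4:41 PM = 8 h 53 min; less 30 min break → 8 h 23 min
Sun: 6:22 AM–3:17 PM = 8 h 55 min; less 30 min break → 8 h 25 min
Total worked: 40 h 55 min = 40.92 h.
Threshold 37.5 h → overtime 3 h 25 min, regular 37 h 30 min.

Regular 37.50 hours, overtime 3.42 hours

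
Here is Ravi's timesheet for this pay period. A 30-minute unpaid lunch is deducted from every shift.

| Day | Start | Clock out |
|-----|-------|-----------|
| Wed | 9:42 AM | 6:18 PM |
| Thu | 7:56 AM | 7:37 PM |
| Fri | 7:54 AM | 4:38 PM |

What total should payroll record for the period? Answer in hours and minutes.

27 h 31 min

Wed: 9:42 AM–6:18 PM = 8 h 36 min; less 30 min break → 8 h 6 min
Thu: 7:56 AM–7:37 PM = 11 h 41 min; less 30 min break → 11 h 11 min
Fri: 7:54 AM–4:38 PM = 8 h 44 min; less 30 min break → 8 h 14 min
Total: 8 h 6 min + 11 h 11 min + 8 h 14 min = 27 h 31 min.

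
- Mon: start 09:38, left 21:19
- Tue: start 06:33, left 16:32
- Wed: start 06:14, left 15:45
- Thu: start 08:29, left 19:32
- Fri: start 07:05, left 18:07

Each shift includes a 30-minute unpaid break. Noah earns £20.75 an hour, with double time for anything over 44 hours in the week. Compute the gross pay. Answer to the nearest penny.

Mon: 09:38–21:19 = 11 h 41 min; less 30 min break → 11 h 11 min
Tue: 06:33–16:32 = 9 h 59 min; less 30 min break → 9 h 29 min
Wed: 06:14–15:45 = 9 h 31 min; less 30 min break → 9 h 1 min
Thu: 08:29–19:32 = 11 h 3 min; less 30 min break → 10 h 33 min
Fri: 07:05–18:07 = 11 h 2 min; less 30 min break → 10 h 32 min
Total worked: 50 h 46 min = 3046 min.
Regular 44 h 0 min = 2640 min at £20.75/h; overtime 6 h 46 min = 406 min at £41.50/h.
Pay = (2640 × £20.75 + 406 × £41.50) ÷ 60 = £1193.82.

£1193.82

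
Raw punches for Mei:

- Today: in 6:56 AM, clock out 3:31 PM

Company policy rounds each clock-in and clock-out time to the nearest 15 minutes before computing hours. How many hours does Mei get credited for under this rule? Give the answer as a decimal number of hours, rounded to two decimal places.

8.50 hours

Today: in 6:56 AM→7:00 AM, out 3:31 PM→3:30 PM; 8 h 30 min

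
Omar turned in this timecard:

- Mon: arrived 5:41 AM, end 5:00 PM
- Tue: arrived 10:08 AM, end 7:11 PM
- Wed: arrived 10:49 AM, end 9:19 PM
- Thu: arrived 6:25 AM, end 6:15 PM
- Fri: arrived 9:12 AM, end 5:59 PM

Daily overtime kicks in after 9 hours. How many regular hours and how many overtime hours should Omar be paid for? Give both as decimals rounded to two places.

Regular 44.78 hours, overtime 6.70 hours

Mon: 5:41 AM–5:00 PM = 11 h 19 min
Tue: 10:08 AM–7:11 PM = 9 h 3 min
Wed: 10:49 AM–9:19 PM = 10 h 30 min
Thu: 6:25 AM–6:15 PM = 11 h 50 min
Fri: 9:12 AM–5:59 PM = 8 h 47 min
Mon reg 9 h 0 min / OT 2 h 19 min; Tue reg 9 h 0 min / OT 0 h 3 min; Wed reg 9 h 0 min / OT 1 h 30 min; Thu reg 9 h 0 min / OT 2 h 50 min; Fri reg 8 h 47 min / OT 0 h 0 min.
Totals: regular 44 h 47 min, overtime 6 h 42 min.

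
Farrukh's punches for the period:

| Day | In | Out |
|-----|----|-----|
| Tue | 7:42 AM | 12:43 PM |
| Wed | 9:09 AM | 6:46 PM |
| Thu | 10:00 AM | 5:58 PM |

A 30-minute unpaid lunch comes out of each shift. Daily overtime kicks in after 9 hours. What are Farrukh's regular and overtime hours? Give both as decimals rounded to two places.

Regular 20.98 hours, overtime 0.12 hours

Tue: 7:42 AM–12:43 PM = 5 h 1 min; less 30 min break → 4 h 31 min
Wed: 9:09 AM–6:46 PM = 9 h 37 min; less 30 min break → 9 h 7 min
Thu: 10:00 AM–5:58 PM = 7 h 58 min; less 30 min break → 7 h 28 min
Tue reg 4 h 31 min / OT 0 h 0 min; Wed reg 9 h 0 min / OT 0 h 7 min; Thu reg 7 h 28 min / OT 0 h 0 min.
Totals: regular 20 h 59 min, overtime 0 h 7 min.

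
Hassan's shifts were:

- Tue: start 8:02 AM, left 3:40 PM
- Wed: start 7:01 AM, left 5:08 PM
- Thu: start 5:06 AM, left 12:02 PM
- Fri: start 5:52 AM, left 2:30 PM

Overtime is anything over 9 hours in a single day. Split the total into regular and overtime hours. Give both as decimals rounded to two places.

Regular 32.20 hours, overtime 1.12 hours

Tue: 8:02 AM–3:40 PM = 7 h 38 min
Wed: 7:01 AM–5:08 PM = 10 h 7 min
Thu: 5:06 AM–12:02 PM = 6 h 56 min
Fri: 5:52 AM–2:30 PM = 8 h 38 min
Tue reg 7 h 38 min / OT 0 h 0 min; Wed reg 9 h 0 min / OT 1 h 7 min; Thu reg 6 h 56 min / OT 0 h 0 min; Fri reg 8 h 38 min / OT 0 h 0 min.
Totals: regular 32 h 12 min, overtime 1 h 7 min.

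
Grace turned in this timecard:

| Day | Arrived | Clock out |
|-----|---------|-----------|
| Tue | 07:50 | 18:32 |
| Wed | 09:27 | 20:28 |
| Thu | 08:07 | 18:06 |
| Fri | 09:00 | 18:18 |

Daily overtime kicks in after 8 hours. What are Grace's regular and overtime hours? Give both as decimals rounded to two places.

Regular 32.00 hours, overtime 9.00 hours

Tue: 07:50–18:32 = 10 h 42 min
Wed: 09:27–20:28 = 11 h 1 min
Thu: 08:07–18:06 = 9 h 59 min
Fri: 09:00–18:18 = 9 h 18 min
Tue reg 8 h 0 min / OT 2 h 42 min; Wed reg 8 h 0 min / OT 3 h 1 min; Thu reg 8 h 0 min / OT 1 h 59 min; Fri reg 8 h 0 min / OT 1 h 18 min.
Totals: regular 32 h 0 min, overtime 9 h 0 min.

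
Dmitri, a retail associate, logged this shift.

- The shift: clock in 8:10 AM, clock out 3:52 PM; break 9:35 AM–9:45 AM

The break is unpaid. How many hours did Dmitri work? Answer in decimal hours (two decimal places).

7.53 hours

The shift: 8:10 AM–3:52 PM = 7 h 42 min; less 10 min break → 7 h 32 min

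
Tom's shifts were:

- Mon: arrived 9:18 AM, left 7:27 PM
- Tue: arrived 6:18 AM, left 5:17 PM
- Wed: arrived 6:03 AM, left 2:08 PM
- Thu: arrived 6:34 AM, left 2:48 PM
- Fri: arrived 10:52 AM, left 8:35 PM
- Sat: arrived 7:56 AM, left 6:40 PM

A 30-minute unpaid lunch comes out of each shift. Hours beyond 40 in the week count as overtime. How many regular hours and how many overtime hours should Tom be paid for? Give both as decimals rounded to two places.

Regular 40.00 hours, overtime 14.90 hours

Mon: 9:18 AM–7:27 PM = 10 h 9 min; less 30 min break → 9 h 39 min
Tue: 6:18 AM–5:17 PM = 10 h 59 min; less 30 min break → 10 h 29 min
Wed: 6:03 AM–2:08 PM = 8 h 5 min; less 30 min break → 7 h 35 min
Thu: 6:34 AM–2:48 PM = 8 h 14 min; less 30 min break → 7 h 44 min
Fri: 10:52 AM–8:35 PM = 9 h 43 min; less 30 min break → 9 h 13 min
Sat: 7:56 AM–6:40 PM = 10 h 44 min; less 30 min break → 10 h 14 min
Total worked: 54 h 54 min = 54.90 h.
Threshold 40 h → overtime 14 h 54 min, regular 40 h 0 min.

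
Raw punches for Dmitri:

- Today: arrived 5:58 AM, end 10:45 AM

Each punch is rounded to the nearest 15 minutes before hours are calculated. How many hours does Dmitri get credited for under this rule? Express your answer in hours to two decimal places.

Today: in 5:58 AM→6:00 AM, out 10:45 AM→10:45 AM; 4 h 45 min

4.75 hours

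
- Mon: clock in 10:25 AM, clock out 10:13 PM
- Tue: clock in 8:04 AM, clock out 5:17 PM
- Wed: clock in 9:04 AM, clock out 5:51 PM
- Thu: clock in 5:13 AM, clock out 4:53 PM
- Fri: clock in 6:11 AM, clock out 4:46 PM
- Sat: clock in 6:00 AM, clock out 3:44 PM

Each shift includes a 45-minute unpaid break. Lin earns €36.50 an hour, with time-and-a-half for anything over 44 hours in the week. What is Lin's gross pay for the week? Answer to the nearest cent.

€2333.26

Mon: 10:25 AM–10:13 PM = 11 h 48 min; less 45 min break → 11 h 3 min
Tue: 8:04 AM–5:17 PM = 9 h 13 min; less 45 min break → 8 h 28 min
Wed: 9:04 AM–5:51 PM = 8 h 47 min; less 45 min break → 8 h 2 min
Thu: 5:13 AM–4:53 PM = 11 h 40 min; less 45 min break → 10 h 55 min
Fri: 6:11 AM–4:46 PM = 10 h 35 min; less 45 min break → 9 h 50 min
Sat: 6:00 AM–3:44 PM = 9 h 44 min; less 45 min break → 8 h 59 min
Total worked: 57 h 17 min = 3437 min.
Regular 44 h 0 min = 2640 min at €36.50/h; overtime 13 h 17 min = 797 min at €54.75/h.
Pay = (2640 × €36.50 + 797 × €54.75) ÷ 60 = €2333.26.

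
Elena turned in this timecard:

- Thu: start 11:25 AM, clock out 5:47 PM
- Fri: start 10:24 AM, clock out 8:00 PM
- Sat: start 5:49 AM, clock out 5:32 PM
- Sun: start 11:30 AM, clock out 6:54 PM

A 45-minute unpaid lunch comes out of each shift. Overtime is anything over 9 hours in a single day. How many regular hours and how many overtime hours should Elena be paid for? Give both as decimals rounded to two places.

Regular 30.12 hours, overtime 1.97 hours

Thu: 11:25 AM–5:47 PM = 6 h 22 min; less 45 min break → 5 h 37 min
Fri: 10:24 AM–8:00 PM = 9 h 36 min; less 45 min break → 8 h 51 min
Sat: 5:49 AM–5:32 PM = 11 h 43 min; less 45 min break → 10 h 58 min
Sun: 11:30 AM–6:54 PM = 7 h 24 min; less 45 min break → 6 h 39 min
Thu reg 5 h 37 min / OT 0 h 0 min; Fri reg 8 h 51 min / OT 0 h 0 min; Sat reg 9 h 0 min / OT 1 h 58 min; Sun reg 6 h 39 min / OT 0 h 0 min.
Totals: regular 30 h 7 min, overtime 1 h 58 min.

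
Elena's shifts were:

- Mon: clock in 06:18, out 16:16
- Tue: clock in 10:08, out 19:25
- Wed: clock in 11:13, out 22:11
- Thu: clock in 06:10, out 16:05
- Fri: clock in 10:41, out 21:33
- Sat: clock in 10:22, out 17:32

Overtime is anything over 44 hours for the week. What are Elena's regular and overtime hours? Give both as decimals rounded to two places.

Regular 44.00 hours, overtime 14.17 hours

Mon: 06:18–16:16 = 9 h 58 min
Tue: 10:08–19:25 = 9 h 17 min
Wed: 11:13–22:11 = 10 h 58 min
Thu: 06:10–16:05 = 9 h 55 min
Fri: 10:41–21:33 = 10 h 52 min
Sat: 10:22–17:32 = 7 h 10 min
Total worked: 58 h 10 min = 58.17 h.
Threshold 44 h → overtime 14 h 10 min, regular 44 h 0 min.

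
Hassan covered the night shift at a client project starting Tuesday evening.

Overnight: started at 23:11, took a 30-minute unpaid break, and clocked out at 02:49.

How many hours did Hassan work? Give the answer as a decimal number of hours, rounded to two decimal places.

3.13 hours

Overnight: 23:11 → midnight = 0 h 49 min; midnight → 02:49 = 2 h 49 min; span 3 h 38 min; less 30 min break → 3 h 8 min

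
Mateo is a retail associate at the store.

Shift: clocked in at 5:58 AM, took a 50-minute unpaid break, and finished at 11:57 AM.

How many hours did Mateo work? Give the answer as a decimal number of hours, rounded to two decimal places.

Shift: 5:58 AM–11:57 AM = 5 h 59 min; less 50 min break → 5 h 9 min

5.15 hours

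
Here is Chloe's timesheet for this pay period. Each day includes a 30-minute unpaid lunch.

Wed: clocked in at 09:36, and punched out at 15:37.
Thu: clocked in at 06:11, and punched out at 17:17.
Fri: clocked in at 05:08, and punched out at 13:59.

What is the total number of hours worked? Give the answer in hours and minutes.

Wed: 09:36–15:37 = 6 h 1 min; less 30 min break → 5 h 31 min
Thu: 06:11–17:17 = 11 h 6 min; less 30 min break → 10 h 36 min
Fri: 05:08–13:59 = 8 h 51 min; less 30 min break → 8 h 21 min
Total: 5 h 31 min + 10 h 36 min + 8 h 21 min = 24 h 28 min.

24 h 28 min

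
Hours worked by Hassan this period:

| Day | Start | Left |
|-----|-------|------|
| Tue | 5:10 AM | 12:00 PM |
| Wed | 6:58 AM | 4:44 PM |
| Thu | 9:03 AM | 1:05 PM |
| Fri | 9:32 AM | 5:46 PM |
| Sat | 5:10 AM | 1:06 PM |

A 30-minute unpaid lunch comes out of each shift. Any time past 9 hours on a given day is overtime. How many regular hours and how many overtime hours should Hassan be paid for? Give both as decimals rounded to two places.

Tue: 5:10 AM–12:00 PM = 6 h 50 min; less 30 min break → 6 h 20 min
Wed: 6:58 AM–4:44 PM = 9 h 46 min; less 30 min break → 9 h 16 min
Thu: 9:03 AM–1:05 PM = 4 h 2 min; less 30 min break → 3 h 32 min
Fri: 9:32 AM–5:46 PM = 8 h 14 min; less 30 min break → 7 h 44 min
Sat: 5:10 AM–1:06 PM = 7 h 56 min; less 30 min break → 7 h 26 min
Tue reg 6 h 20 min / OT 0 h 0 min; Wed reg 9 h 0 min / OT 0 h 16 min; Thu reg 3 h 32 min / OT 0 h 0 min; Fri reg 7 h 44 min / OT 0 h 0 min; Sat reg 7 h 26 min / OT 0 h 0 min.
Totals: regular 34 h 2 min, overtime 0 h 16 min.

Regular 34.03 hours, overtime 0.27 hours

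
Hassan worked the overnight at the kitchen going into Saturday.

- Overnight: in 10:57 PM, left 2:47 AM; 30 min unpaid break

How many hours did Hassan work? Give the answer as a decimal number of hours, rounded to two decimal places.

3.33 hours

Overnight: 10:57 PM → midnight = 1 h 3 min; midnight → 2:47 AM = 2 h 47 min; span 3 h 50 min; less 30 min break → 3 h 20 min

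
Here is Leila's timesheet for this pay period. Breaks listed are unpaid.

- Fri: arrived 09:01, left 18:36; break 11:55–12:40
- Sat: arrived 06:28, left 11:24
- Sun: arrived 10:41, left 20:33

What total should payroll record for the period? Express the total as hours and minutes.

Fri: 09:01–18:36 = 9 h 35 min; less 45 min break → 8 h 50 min
Sat: 06:28–11:24 = 4 h 56 min
Sun: 10:41–20:33 = 9 h 52 min
Total: 8 h 50 min + 4 h 56 min + 9 h 52 min = 23 h 38 min.

23 h 38 min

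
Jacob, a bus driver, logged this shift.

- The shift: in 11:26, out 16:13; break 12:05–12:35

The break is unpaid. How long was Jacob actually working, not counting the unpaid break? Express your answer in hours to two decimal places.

4.28 hours

The shift: 11:26–16:13 = 4 h 47 min; less 30 min break → 4 h 17 min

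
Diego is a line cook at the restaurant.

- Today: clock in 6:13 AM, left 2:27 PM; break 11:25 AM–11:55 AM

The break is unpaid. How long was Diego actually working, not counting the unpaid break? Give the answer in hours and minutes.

7 h 44 min

Today: 6:13 AM–2:27 PM = 8 h 14 min; less 30 min break → 7 h 44 min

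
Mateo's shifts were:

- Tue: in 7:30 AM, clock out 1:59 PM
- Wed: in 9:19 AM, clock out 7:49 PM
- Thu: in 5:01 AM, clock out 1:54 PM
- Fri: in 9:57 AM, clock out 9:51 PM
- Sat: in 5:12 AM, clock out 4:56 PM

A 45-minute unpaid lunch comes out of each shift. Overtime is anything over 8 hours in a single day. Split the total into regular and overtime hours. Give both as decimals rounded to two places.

Regular 37.73 hours, overtime 8.02 hours

Tue: 7:30 AM–1:59 PM = 6 h 29 min; less 45 min break → 5 h 44 min
Wed: 9:19 AM–7:49 PM = 10 h 30 min; less 45 min break → 9 h 45 min
Thu: 5:01 AM–1:54 PM = 8 h 53 min; less 45 min break → 8 h 8 min
Fri: 9:57 AM–9:51 PM = 11 h 54 min; less 45 min break → 11 h 9 min
Sat: 5:12 AM–4:56 PM = 11 h 44 min; less 45 min break → 10 h 59 min
Tue reg 5 h 44 min / OT 0 h 0 min; Wed reg 8 h 0 min / OT 1 h 45 min; Thu reg 8 h 0 min / OT 0 h 8 min; Fri reg 8 h 0 min / OT 3 h 9 min; Sat reg 8 h 0 min / OT 2 h 59 min.
Totals: regular 37 h 44 min, overtime 8 h 1 min.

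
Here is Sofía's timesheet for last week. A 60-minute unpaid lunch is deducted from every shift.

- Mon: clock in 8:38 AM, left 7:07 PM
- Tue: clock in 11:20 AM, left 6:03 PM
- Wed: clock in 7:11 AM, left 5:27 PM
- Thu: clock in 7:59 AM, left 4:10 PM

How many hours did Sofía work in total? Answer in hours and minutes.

31 h 39 min

Mon: 8:38 AM–7:07 PM = 10 h 29 min; less 60 min break → 9 h 29 min
Tue: 11:20 AM–6:03 PM = 6 h 43 min; less 60 min break → 5 h 43 min
Wed: 7:11 AM–5:27 PM = 10 h 16 min; less 60 min break → 9 h 16 min
Thu: 7:59 AM–4:10 PM = 8 h 11 min; less 60 min break → 7 h 11 min
Total: 9 h 29 min + 5 h 43 min + 9 h 16 min + 7 h 11 min = 31 h 39 min.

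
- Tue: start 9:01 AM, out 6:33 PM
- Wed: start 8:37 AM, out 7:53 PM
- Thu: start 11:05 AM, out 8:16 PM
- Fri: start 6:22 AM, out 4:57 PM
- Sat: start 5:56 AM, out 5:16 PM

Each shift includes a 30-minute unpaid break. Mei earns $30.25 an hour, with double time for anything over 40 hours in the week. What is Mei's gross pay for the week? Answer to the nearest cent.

Tue: 9:01 AM–6:33 PM = 9 h 32 min; less 30 min break → 9 h 2 min
Wed: 8:37 AM–7:53 PM = 11 h 16 min; less 30 min break → 10 h 46 min
Thu: 11:05 AM–8:16 PM = 9 h 11 min; less 30 min break → 8 h 41 min
Fri: 6:22 AM–4:57 PM = 10 h 35 min; less 30 min break → 10 h 5 min
Sat: 5:56 AM–5:16 PM = 11 h 20 min; less 30 min break → 10 h 50 min
Total worked: 49 h 24 min = 2964 min.
Regular 40 h 0 min = 2400 min at $30.25/h; overtime 9 h 24 min = 564 min at $60.50/h.
Pay = (2400 × $30.25 + 564 × $60.50) ÷ 60 = $1778.70.

$1778.70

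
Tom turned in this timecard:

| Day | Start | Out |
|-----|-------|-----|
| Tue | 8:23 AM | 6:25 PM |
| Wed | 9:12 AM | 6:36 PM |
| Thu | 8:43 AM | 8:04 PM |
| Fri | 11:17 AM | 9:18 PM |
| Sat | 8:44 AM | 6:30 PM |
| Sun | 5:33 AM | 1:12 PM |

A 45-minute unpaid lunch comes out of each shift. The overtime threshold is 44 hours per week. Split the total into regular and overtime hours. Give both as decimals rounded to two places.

Tue: 8:23 AM–6:25 PM = 10 h 2 min; less 45 min break → 9 h 17 min
Wed: 9:12 AM–6:36 PM = 9 h 24 min; less 45 min break → 8 h 39 min
Thu: 8:43 AM–8:04 PM = 11 h 21 min; less 45 min break → 10 h 36 min
Fri: 11:17 AM–9:18 PM = 10 h 1 min; less 45 min break → 9 h 16 min
Sat: 8:44 AM–6:30 PM = 9 h 46 min; less 45 min break → 9 h 1 min
Sun: 5:33 AM–1:12 PM = 7 h 39 min; less 45 min break → 6 h 54 min
Total worked: 53 h 43 min = 53.72 h.
Threshold 44 h → overtime 9 h 43 min, regular 44 h 0 min.

Regular 44.00 hours, overtime 9.72 hours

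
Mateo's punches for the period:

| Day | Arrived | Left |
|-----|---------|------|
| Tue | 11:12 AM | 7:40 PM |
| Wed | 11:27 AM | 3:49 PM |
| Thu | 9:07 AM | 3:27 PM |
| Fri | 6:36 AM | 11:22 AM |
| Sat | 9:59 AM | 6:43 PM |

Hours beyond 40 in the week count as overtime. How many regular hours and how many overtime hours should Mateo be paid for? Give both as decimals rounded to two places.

Tue: 11:12 AM–7:40 PM = 8 h 28 min
Wed: 11:27 AM–3:49 PM = 4 h 22 min
Thu: 9:07 AM–3:27 PM = 6 h 20 min
Fri: 6:36 AM–11:22 AM = 4 h 46 min
Sat: 9:59 AM–6:43 PM = 8 h 44 min
Total worked: 32 h 40 min = 32.67 h.
Threshold 40 h → overtime 0 h 0 min, regular 32 h 40 min.

Regular 32.67 hours, overtime 0.00 hours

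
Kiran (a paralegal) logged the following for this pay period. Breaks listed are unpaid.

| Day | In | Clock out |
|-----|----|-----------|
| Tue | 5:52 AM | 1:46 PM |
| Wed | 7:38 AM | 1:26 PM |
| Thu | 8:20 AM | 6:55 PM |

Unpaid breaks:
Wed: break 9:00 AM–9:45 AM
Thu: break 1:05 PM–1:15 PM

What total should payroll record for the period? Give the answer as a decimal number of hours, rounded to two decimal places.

Tue: 5:52 AM–1:46 PM = 7 h 54 min
Wed: 7:38 AM–1:26 PM = 5 h 48 min; less 45 min break → 5 h 3 min
Thu: 8:20 AM–6:55 PM = 10 h 35 min; less 10 min break → 10 h 25 min
Total: 7 h 54 min + 5 h 3 min + 10 h 25 min = 23 h 22 min.

23.37 hours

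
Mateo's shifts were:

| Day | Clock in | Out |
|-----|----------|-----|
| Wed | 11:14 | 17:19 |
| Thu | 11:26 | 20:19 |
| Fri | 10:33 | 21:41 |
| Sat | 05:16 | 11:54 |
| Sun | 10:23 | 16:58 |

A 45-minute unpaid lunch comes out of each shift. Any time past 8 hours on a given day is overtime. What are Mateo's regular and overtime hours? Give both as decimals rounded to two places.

Regular 33.05 hours, overtime 2.52 hours

Wed: 11:14–17:19 = 6 h 5 min; less 45 min break → 5 h 20 min
Thu: 11:26–20:19 = 8 h 53 min; less 45 min break → 8 h 8 min
Fri: 10:33–21:41 = 11 h 8 min; less 45 min break → 10 h 23 min
Sat: 05:16–11:54 = 6 h 38 min; less 45 min break → 5 h 53 min
Sun: 10:23–16:58 = 6 h 35 min; less 45 min break → 5 h 50 min
Wed reg 5 h 20 min / OT 0 h 0 min; Thu reg 8 h 0 min / OT 0 h 8 min; Fri reg 8 h 0 min / OT 2 h 23 min; Sat reg 5 h 53 min / OT 0 h 0 min; Sun reg 5 h 50 min / OT 0 h 0 min.
Totals: regular 33 h 3 min, overtime 2 h 31 min.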